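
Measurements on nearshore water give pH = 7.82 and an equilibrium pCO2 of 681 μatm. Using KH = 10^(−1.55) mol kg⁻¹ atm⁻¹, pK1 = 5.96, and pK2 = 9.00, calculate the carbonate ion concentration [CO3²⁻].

[CO2*] = KH · pCO2 = 10^(−1.55) × 681×10^-6 = 1.919×10^-5 mol/kg
α₀ = 1/(1 + K1/[H⁺] + K1K2/[H⁺]²) = 1/(1 + 10^+1.86 + 10^+0.68) = 0.01278
DIC = [CO2*]/α₀ = 1.919×10^-5 / 0.01278 = 1.501 mmol/kg
[CO3²⁻] = α₂·DIC; α₂ = 0.06118, so [CO3²⁻] = 0.06118 × 1.501 = 0.0919 mmol/kg

[CO3²⁻] = 0.0919 mmol/kg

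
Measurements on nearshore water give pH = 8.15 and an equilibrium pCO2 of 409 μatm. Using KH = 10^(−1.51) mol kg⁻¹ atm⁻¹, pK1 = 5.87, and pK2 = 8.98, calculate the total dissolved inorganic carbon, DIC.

[CO2*] = KH · pCO2 = 10^(−1.51) × 409×10^-6 = 1.264×10^-5 mol/kg
α₀ = 1/(1 + K1/[H⁺] + K1K2/[H⁺]²) = 1/(1 + 10^+2.28 + 10^+1.45) = 0.004551
DIC = [CO2*]/α₀ = 1.264×10^-5 / 0.004551 = 2.78 mmol/kg

DIC = 2.78 mmol/kg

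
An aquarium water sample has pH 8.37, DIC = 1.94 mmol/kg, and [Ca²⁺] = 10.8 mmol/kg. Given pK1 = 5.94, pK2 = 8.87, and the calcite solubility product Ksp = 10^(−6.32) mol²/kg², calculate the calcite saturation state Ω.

α₂ = 1 / (1 + [H⁺]/K2 + [H⁺]²/(K1K2)) = 1 / (1 + 10^+0.50 + 10^-1.93)
   = 1 / (1 + 3.1623 + 0.011749) = 1/4.1740 = 0.2396
[CO3²⁻] = α₂ × DIC = 0.2396 × 1.94 = 0.4648 mmol/kg
Ksp = 10^(−6.32) = 4.786×10^-7
Ω = [Ca²⁺][CO3²⁻]/Ksp = (10.8×10^-3)(4.648×10^-4) / 4.786×10^-7 = 10.5

Ω = 10.5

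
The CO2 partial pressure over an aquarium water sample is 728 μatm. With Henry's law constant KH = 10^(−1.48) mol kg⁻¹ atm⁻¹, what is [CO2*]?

[CO2*] = 24.1 μmol/kg

KH = 10^(−1.48) = 3.311×10^-2 mol kg⁻¹ atm⁻¹
[CO2*] = KH · pCO2 = 3.311×10^-2 × 728×10^-6 atm = 2.41×10^-5 mol/kg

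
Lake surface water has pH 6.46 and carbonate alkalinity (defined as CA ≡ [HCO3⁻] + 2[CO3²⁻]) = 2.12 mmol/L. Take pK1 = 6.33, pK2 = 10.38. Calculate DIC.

DIC = 3.69 mmol/L

CA = [HCO3⁻] + 2[CO3²⁻] = (α₁ + 2α₂)·DIC
At pH 6.46: [H⁺]/K1 = 10^-0.13 = 0.74131, K2/[H⁺] = 10^-3.92 = 0.00012023
α₁ = 1/(1 + 0.74131 + 0.00012023) = 1/1.7414 = 0.5742; α₂ = α₁·K2/[H⁺] = 6.904×10^-5
α₁ + 2α₂ = 0.5744
DIC = CA / (α₁ + 2α₂) = 2.12 / 0.5744 = 3.69 mmol/L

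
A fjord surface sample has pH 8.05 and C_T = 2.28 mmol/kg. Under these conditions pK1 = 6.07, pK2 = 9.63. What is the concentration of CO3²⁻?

α₂ = 1 / (1 + [H⁺]/K2 + [H⁺]²/(K1K2)) = 1 / (1 + 10^+1.58 + 10^-0.40)
   = 1 / (1 + 38.019 + 0.39811) = 1/39.417 = 0.02537
[CO3²⁻] = α₂ × DIC = 0.02537 × 2.28 = 0.0578 mmol/kg

[CO3²⁻] = 0.0578 mmol/kg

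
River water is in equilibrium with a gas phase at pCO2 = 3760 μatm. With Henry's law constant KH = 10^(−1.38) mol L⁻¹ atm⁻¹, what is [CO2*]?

KH = 10^(−1.38) = 4.169×10^-2 mol L⁻¹ atm⁻¹
[CO2*] = KH · pCO2 = 4.169×10^-2 × 3760×10^-6 atm = 1.57×10^-4 mol/L

[CO2*] = 157 μmol/L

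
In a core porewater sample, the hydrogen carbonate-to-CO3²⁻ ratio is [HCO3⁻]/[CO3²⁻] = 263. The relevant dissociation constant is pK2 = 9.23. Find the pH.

From K2 = [H⁺][CO3²⁻]/[HCO3⁻]:  pH = pK2 − log₁₀([HCO3⁻]/[CO3²⁻])
log₁₀(263) = +2.420
pH = 9.23 − (+2.420) = 6.81

pH = 6.81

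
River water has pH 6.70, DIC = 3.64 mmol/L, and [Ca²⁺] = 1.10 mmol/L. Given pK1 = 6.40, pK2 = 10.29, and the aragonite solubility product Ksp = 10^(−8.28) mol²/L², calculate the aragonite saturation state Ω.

α₂ = 1 / (1 + [H⁺]/K2 + [H⁺]²/(K1K2)) = 1 / (1 + 10^+3.59 + 10^+3.29)
   = 1 / (1 + 3890.5 + 1949.8) = 1/5841.3 = 0.0001712
[CO3²⁻] = α₂ × DIC = 0.0001712 × 3.64 = 0.0006231 mmol/L = 0.6231 μmol/L
Ksp = 10^(−8.28) = 5.248×10^-9
Ω = [Ca²⁺][CO3²⁻]/Ksp = (1.10×10^-3)(6.231×10^-7) / 5.248×10^-9 = 0.131

Ω = 0.131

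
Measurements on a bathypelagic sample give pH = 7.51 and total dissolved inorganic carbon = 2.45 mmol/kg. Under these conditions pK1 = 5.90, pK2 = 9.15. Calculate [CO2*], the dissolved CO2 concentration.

α₀ = 1 / (1 + K1/[H⁺] + K1K2/[H⁺]²) = 1 / (1 + 10^+1.61 + 10^-0.03)
   = 1 / (1 + 40.738 + 0.93325) = 1/42.671 = 0.02343
[CO2*] = α₀ × DIC = 0.02343 × 2.45 = 0.0574 mmol/kg

[CO2*] = 0.0574 mmol/kg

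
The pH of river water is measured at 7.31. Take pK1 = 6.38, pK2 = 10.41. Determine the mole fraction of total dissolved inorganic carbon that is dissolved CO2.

α₀ = 0.105

α₀ = 1 / (1 + K1/[H⁺] + K1K2/[H⁺]²) = 1 / (1 + 10^+0.93 + 10^-2.17)
   = 1 / (1 + 8.5114 + 0.0067608) = 1/9.5181 = 0.1051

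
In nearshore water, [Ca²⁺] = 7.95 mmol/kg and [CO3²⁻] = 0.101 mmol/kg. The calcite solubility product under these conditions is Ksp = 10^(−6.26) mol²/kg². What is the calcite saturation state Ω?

Ω = 1.46

Ksp = 10^(−6.26) = 5.495×10^-7
Ω = [Ca²⁺][CO3²⁻]/Ksp = (7.95×10^-3)(0.101×10^-3) / 5.495×10^-7 = 1.46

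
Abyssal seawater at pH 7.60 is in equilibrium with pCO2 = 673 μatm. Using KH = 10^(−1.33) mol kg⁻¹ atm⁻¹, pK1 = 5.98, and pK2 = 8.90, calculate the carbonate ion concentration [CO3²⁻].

[CO3²⁻] = 0.0658 mmol/kg

[CO2*] = KH · pCO2 = 10^(−1.33) × 673×10^-6 = 3.148×10^-5 mol/kg
α₀ = 1/(1 + K1/[H⁺] + K1K2/[H⁺]²) = 1/(1 + 10^+1.62 + 10^+0.32) = 0.02233
DIC = [CO2*]/α₀ = 3.148×10^-5 / 0.02233 = 1.409 mmol/kg
[CO3²⁻] = α₂·DIC; α₂ = 0.04666, so [CO3²⁻] = 0.04666 × 1.409 = 0.0658 mmol/kg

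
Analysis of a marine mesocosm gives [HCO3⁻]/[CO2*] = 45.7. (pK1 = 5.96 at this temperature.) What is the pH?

pH = 7.62

From K1 = [H⁺][HCO3⁻]/[CO2*]:  pH = pK1 + log₁₀([HCO3⁻]/[CO2*])
log₁₀(45.7) = +1.660
pH = 5.96 + (+1.660) = 7.62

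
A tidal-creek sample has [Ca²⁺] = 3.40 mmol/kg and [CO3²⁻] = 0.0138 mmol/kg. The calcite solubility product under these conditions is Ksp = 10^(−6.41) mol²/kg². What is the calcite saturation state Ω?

Ω = 0.121

Ksp = 10^(−6.41) = 3.890×10^-7
Ω = [Ca²⁺][CO3²⁻]/Ksp = (3.40×10^-3)(0.0138×10^-3) / 3.890×10^-7 = 0.121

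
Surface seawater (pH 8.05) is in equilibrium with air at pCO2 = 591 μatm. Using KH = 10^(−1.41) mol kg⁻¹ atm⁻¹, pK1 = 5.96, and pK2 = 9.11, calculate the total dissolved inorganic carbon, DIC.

DIC = 3.10 mmol/kg

[CO2*] = KH · pCO2 = 10^(−1.41) × 591×10^-6 = 2.299×10^-5 mol/kg
α₀ = 1/(1 + K1/[H⁺] + K1K2/[H⁺]²) = 1/(1 + 10^+2.09 + 10^+1.03) = 0.007422
DIC = [CO2*]/α₀ = 2.299×10^-5 / 0.007422 = 3.10 mmol/kg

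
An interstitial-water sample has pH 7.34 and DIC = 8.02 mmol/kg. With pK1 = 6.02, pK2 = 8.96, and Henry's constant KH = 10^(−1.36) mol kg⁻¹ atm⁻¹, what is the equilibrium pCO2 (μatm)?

pCO2 = 8200 μatm

α₀ = 1 / (1 + K1/[H⁺] + K1K2/[H⁺]²) = 1 / (1 + 10^+1.32 + 10^-0.30)
   = 1 / (1 + 20.893 + 0.50119) = 1/22.394 = 0.04465
[CO2*] = α₀ × DIC = 0.04465 × 8.02 = 0.3581 mmol/kg
pCO2 = [CO2*]/KH = 3.581×10^-4 / 4.365×10^-2 = 8200 μatm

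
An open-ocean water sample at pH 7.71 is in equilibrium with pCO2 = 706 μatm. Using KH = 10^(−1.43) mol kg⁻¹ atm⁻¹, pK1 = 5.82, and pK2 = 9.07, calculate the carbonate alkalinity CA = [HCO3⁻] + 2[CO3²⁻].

CA = 2.21 mmol/kg

[CO2*] = KH · pCO2 = 10^(−1.43) × 706×10^-6 = 2.623×10^-5 mol/kg
α₀ = 1/(1 + K1/[H⁺] + K1K2/[H⁺]²) = 1/(1 + 10^+1.89 + 10^+0.53) = 0.01219
DIC = [CO2*]/α₀ = 2.623×10^-5 / 0.01219 = 2.151 mmol/kg
CA = (α₁ + 2α₂)·DIC = (0.9465 + 2×0.04132) × 2.151 = 2.21 mmol/kg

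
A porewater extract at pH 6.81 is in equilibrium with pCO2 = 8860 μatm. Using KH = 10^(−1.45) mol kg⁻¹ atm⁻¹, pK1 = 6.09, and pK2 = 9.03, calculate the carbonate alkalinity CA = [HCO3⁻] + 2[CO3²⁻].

[CO2*] = KH · pCO2 = 10^(−1.45) × 8860×10^-6 = 3.144×10^-4 mol/kg
α₀ = 1/(1 + K1/[H⁺] + K1K2/[H⁺]²) = 1/(1 + 10^+0.72 + 10^-1.50) = 0.1592
DIC = [CO2*]/α₀ = 3.144×10^-4 / 0.1592 = 1.974 mmol/kg
CA = (α₁ + 2α₂)·DIC = (0.8357 + 2×0.005036) × 1.974 = 1.67 mmol/kg

CA = 1.67 mmol/kg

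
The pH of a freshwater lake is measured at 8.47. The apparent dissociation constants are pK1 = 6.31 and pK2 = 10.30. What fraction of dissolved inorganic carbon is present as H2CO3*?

α₀ = 1 / (1 + K1/[H⁺] + K1K2/[H⁺]²) = 1 / (1 + 10^+2.16 + 10^+0.33)
   = 1 / (1 + 144.54 + 2.1380) = 1/147.68 = 0.006771

α₀ = 0.00677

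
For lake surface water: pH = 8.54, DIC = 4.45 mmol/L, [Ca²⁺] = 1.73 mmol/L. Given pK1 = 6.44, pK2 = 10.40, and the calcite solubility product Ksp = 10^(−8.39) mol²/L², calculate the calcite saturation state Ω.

α₂ = 1 / (1 + [H⁺]/K2 + [H⁺]²/(K1K2)) = 1 / (1 + 10^+1.86 + 10^-0.24)
   = 1 / (1 + 72.444 + 0.57544) = 1/74.019 = 0.01351
[CO3²⁻] = α₂ × DIC = 0.01351 × 4.45 = 0.06012 mmol/L
Ksp = 10^(−8.39) = 4.074×10^-9
Ω = [Ca²⁺][CO3²⁻]/Ksp = (1.73×10^-3)(6.012×10^-5) / 4.074×10^-9 = 25.5

Ω = 25.5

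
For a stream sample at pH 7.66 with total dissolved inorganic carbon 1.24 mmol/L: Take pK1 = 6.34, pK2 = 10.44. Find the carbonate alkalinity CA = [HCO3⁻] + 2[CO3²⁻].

CA = [HCO3⁻] + 2[CO3²⁻] = (α₁ + 2α₂)·DIC
At pH 7.66: [H⁺]/K1 = 10^-1.32 = 0.047863, K2/[H⁺] = 10^-2.78 = 0.0016596
α₁ = 1/(1 + 0.047863 + 0.0016596) = 1/1.0495 = 0.9528; α₂ = α₁·K2/[H⁺] = 0.001581
α₁ + 2α₂ = 0.9560
CA = 0.9560 × 1.24 = 1.19 mmol/L

CA = 1.19 mmol/L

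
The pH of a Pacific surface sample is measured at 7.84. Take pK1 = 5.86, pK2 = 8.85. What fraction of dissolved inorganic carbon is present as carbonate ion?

α₂ = 0.0882

α₂ = 1 / (1 + [H⁺]/K2 + [H⁺]²/(K1K2)) = 1 / (1 + 10^+1.01 + 10^-0.97)
   = 1 / (1 + 10.233 + 0.10715) = 1/11.340 = 0.08818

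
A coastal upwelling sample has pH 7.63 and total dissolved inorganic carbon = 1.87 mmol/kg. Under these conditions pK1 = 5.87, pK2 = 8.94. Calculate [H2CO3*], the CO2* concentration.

α₀ = 1 / (1 + K1/[H⁺] + K1K2/[H⁺]²) = 1 / (1 + 10^+1.76 + 10^+0.45)
   = 1 / (1 + 57.544 + 2.8184) = 1/61.362 = 0.01630
[CO2*] = α₀ × DIC = 0.01630 × 1.87 = 0.0305 mmol/kg

[CO2*] = 0.0305 mmol/kg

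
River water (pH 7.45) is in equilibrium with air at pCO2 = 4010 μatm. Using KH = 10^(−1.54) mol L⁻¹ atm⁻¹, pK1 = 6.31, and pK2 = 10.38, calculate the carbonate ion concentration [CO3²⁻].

[CO3²⁻] = 1.88 μmol/L

[CO2*] = KH · pCO2 = 10^(−1.54) × 4010×10^-6 = 1.156×10^-4 mol/L
α₀ = 1/(1 + K1/[H⁺] + K1K2/[H⁺]²) = 1/(1 + 10^+1.14 + 10^-1.79) = 0.06748
DIC = [CO2*]/α₀ = 1.156×10^-4 / 0.06748 = 1.714 mmol/L
[CO3²⁻] = α₂·DIC; α₂ = 0.001094, so [CO3²⁻] = 0.001094 × 1.714 = 0.00188 mmol/L = 1.88 μmol/L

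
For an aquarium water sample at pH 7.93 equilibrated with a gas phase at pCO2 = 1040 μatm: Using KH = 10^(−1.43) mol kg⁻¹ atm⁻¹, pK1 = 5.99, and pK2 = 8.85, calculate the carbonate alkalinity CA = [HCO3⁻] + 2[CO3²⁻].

[CO2*] = KH · pCO2 = 10^(−1.43) × 1040×10^-6 = 3.864×10^-5 mol/kg
α₀ = 1/(1 + K1/[H⁺] + K1K2/[H⁺]²) = 1/(1 + 10^+1.94 + 10^+1.02) = 0.01015
DIC = [CO2*]/α₀ = 3.864×10^-5 / 0.01015 = 3.809 mmol/kg
CA = (α₁ + 2α₂)·DIC = (0.8836 + 2×0.1062) × 3.809 = 4.17 mmol/kg

CA = 4.17 mmol/kg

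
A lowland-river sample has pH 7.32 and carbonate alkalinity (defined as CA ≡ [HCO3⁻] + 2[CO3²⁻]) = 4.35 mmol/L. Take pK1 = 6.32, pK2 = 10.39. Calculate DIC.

DIC = 4.78 mmol/L

CA = [HCO3⁻] + 2[CO3²⁻] = (α₁ + 2α₂)·DIC
At pH 7.32: [H⁺]/K1 = 10^-1.00 = 0.10000, K2/[H⁺] = 10^-3.07 = 0.00085114
α₁ = 1/(1 + 0.10000 + 0.00085114) = 1/1.1009 = 0.9084; α₂ = α₁·K2/[H⁺] = 0.0007732
α₁ + 2α₂ = 0.9099
DIC = CA / (α₁ + 2α₂) = 4.35 / 0.9099 = 4.78 mmol/L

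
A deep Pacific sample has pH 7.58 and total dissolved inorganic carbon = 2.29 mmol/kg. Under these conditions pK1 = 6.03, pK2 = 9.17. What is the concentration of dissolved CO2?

[CO2*] = 0.0612 mmol/kg

α₀ = 1 / (1 + K1/[H⁺] + K1K2/[H⁺]²) = 1 / (1 + 10^+1.55 + 10^-0.04)
   = 1 / (1 + 35.481 + 0.91201) = 1/37.393 = 0.02674
[CO2*] = α₀ × DIC = 0.02674 × 2.29 = 0.0612 mmol/kg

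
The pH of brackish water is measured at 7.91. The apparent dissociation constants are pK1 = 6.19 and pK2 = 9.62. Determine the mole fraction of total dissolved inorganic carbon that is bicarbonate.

α₁ = 1 / (1 + [H⁺]/K1 + K2/[H⁺]) = 1 / (1 + 10^-1.72 + 10^-1.71)
   = 1 / (1 + 0.019055 + 0.019498) = 1/1.0386 = 0.9629

α₁ = 0.963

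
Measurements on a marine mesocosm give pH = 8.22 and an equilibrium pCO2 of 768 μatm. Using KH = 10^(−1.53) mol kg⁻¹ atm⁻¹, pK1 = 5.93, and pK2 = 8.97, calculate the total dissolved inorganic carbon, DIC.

[CO2*] = KH · pCO2 = 10^(−1.53) × 768×10^-6 = 2.267×10^-5 mol/kg
α₀ = 1/(1 + K1/[H⁺] + K1K2/[H⁺]²) = 1/(1 + 10^+2.29 + 10^+1.54) = 0.004335
DIC = [CO2*]/α₀ = 2.267×10^-5 / 0.004335 = 5.23 mmol/kg

DIC = 5.23 mmol/kg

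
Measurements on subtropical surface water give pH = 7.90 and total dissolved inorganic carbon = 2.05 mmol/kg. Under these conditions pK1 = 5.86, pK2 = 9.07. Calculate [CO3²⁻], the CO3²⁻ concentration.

α₂ = 1 / (1 + [H⁺]/K2 + [H⁺]²/(K1K2)) = 1 / (1 + 10^+1.17 + 10^-0.87)
   = 1 / (1 + 14.791 + 0.13490) = 1/15.926 = 0.06279
[CO3²⁻] = α₂ × DIC = 0.06279 × 2.05 = 0.129 mmol/kg

[CO3²⁻] = 0.129 mmol/kg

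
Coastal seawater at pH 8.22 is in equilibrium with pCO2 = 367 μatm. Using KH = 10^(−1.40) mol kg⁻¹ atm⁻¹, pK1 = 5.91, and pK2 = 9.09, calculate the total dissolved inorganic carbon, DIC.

[CO2*] = KH · pCO2 = 10^(−1.40) × 367×10^-6 = 1.461×10^-5 mol/kg
α₀ = 1/(1 + K1/[H⁺] + K1K2/[H⁺]²) = 1/(1 + 10^+2.31 + 10^+1.44) = 0.004297
DIC = [CO2*]/α₀ = 1.461×10^-5 / 0.004297 = 3.40 mmol/kg

DIC = 3.40 mmol/kg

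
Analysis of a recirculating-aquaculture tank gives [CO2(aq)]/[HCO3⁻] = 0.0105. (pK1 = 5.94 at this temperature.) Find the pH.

From K1 = [H⁺][HCO3⁻]/[CO2(aq)]:  pH = pK1 − log₁₀([CO2(aq)]/[HCO3⁻])
log₁₀(0.0105) = -1.979
pH = 5.94 − (-1.979) = 7.92

pH = 7.92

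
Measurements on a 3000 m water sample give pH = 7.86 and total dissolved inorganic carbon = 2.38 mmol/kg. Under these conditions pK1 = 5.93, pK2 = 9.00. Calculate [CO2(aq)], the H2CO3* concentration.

[CO2*] = 0.0258 mmol/kg

α₀ = 1 / (1 + K1/[H⁺] + K1K2/[H⁺]²) = 1 / (1 + 10^+1.93 + 10^+0.79)
   = 1 / (1 + 85.114 + 6.1660) = 1/92.280 = 0.01084
[CO2*] = α₀ × DIC = 0.01084 × 2.38 = 0.0258 mmol/kg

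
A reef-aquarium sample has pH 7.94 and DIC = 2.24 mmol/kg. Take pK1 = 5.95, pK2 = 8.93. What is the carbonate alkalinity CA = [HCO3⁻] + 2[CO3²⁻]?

CA = 2.43 mmol/kg

CA = [HCO3⁻] + 2[CO3²⁻] = (α₁ + 2α₂)·DIC
At pH 7.94: [H⁺]/K1 = 10^-1.99 = 0.010233, K2/[H⁺] = 10^-0.99 = 0.10233
α₁ = 1/(1 + 0.010233 + 0.10233) = 1/1.1126 = 0.8988; α₂ = α₁·K2/[H⁺] = 0.09198
α₁ + 2α₂ = 1.0828
CA = 1.0828 × 2.24 = 2.43 mmol/kg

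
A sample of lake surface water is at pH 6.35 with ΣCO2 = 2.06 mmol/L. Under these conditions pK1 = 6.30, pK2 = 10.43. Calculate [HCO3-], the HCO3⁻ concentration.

[HCO3⁻] = 1.09 mmol/L

α₁ = 1 / (1 + [H⁺]/K1 + K2/[H⁺]) = 1 / (1 + 10^-0.05 + 10^-4.08)
   = 1 / (1 + 0.89125 + 8.3176×10^-5) = 1/1.8913 = 0.5287
[HCO3⁻] = α₁ × DIC = 0.5287 × 2.06 = 1.09 mmol/L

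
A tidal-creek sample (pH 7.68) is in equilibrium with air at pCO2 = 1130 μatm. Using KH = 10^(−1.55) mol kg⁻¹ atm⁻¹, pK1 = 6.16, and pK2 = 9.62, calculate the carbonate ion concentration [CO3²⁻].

[CO3²⁻] = 12.1 μmol/kg

[CO2*] = KH · pCO2 = 10^(−1.55) × 1130×10^-6 = 3.185×10^-5 mol/kg
α₀ = 1/(1 + K1/[H⁺] + K1K2/[H⁺]²) = 1/(1 + 10^+1.52 + 10^-0.42) = 0.02899
DIC = [CO2*]/α₀ = 3.185×10^-5 / 0.02899 = 1.099 mmol/kg
[CO3²⁻] = α₂·DIC; α₂ = 0.01102, so [CO3²⁻] = 0.01102 × 1.099 = 0.0121 mmol/kg = 12.1 μmol/kg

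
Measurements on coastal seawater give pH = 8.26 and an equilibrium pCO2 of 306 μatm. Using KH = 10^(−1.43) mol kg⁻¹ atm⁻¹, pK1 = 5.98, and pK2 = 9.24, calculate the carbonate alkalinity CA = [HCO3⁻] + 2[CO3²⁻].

[CO2*] = KH · pCO2 = 10^(−1.43) × 306×10^-6 = 1.137×10^-5 mol/kg
α₀ = 1/(1 + K1/[H⁺] + K1K2/[H⁺]²) = 1/(1 + 10^+2.28 + 10^+1.30) = 0.004728
DIC = [CO2*]/α₀ = 1.137×10^-5 / 0.004728 = 2.405 mmol/kg
CA = (α₁ + 2α₂)·DIC = (0.9009 + 2×0.09434) × 2.405 = 2.62 mmol/kg

CA = 2.62 mmol/kg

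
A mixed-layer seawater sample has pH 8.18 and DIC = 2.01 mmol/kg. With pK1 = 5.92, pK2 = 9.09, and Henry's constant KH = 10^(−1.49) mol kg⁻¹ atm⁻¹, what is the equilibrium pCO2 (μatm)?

pCO2 = 302 μatm

α₀ = 1 / (1 + K1/[H⁺] + K1K2/[H⁺]²) = 1 / (1 + 10^+2.26 + 10^+1.35)
   = 1 / (1 + 181.97 + 22.387) = 1/205.36 = 0.004870
[CO2*] = α₀ × DIC = 0.004870 × 2.01 = 0.009788 mmol/kg = 9.788 μmol/kg
pCO2 = [CO2*]/KH = 9.788×10^-6 / 3.236×10^-2 = 302 μatm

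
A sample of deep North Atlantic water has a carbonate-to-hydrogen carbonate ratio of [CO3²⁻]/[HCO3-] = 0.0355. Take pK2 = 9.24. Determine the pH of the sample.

pH = 7.79

From K2 = [H⁺][CO3²⁻]/[HCO3-]:  pH = pK2 + log₁₀([CO3²⁻]/[HCO3-])
log₁₀(0.0355) = -1.450
pH = 9.24 + (-1.450) = 7.79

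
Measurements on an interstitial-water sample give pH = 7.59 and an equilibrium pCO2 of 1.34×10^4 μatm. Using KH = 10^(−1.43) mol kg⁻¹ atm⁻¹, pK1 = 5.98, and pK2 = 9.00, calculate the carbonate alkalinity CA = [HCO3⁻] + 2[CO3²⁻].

CA = 21.9 mmol/kg

[CO2*] = KH · pCO2 = 10^(−1.43) × 1.34×10^4×10^-6 = 4.979×10^-4 mol/kg
α₀ = 1/(1 + K1/[H⁺] + K1K2/[H⁺]²) = 1/(1 + 10^+1.61 + 10^+0.20) = 0.02308
DIC = [CO2*]/α₀ = 4.979×10^-4 / 0.02308 = 21.57 mmol/kg
CA = (α₁ + 2α₂)·DIC = (0.9403 + 2×0.03658) × 21.57 = 21.9 mmol/kg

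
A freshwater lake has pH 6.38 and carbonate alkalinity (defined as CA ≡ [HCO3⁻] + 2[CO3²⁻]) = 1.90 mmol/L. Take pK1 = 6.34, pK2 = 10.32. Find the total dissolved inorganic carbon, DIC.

DIC = 3.63 mmol/L

CA = [HCO3⁻] + 2[CO3²⁻] = (α₁ + 2α₂)·DIC
At pH 6.38: [H⁺]/K1 = 10^-0.04 = 0.91201, K2/[H⁺] = 10^-3.94 = 0.00011482
α₁ = 1/(1 + 0.91201 + 0.00011482) = 1/1.9121 = 0.5230; α₂ = α₁·K2/[H⁺] = 6.005×10^-5
α₁ + 2α₂ = 0.5231
DIC = CA / (α₁ + 2α₂) = 1.90 / 0.5231 = 3.63 mmol/L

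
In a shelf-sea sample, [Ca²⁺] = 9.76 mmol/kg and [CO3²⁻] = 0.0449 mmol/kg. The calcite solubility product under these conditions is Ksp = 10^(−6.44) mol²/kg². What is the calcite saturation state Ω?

Ω = 1.21

Ksp = 10^(−6.44) = 3.631×10^-7
Ω = [Ca²⁺][CO3²⁻]/Ksp = (9.76×10^-3)(0.0449×10^-3) / 3.631×10^-7 = 1.21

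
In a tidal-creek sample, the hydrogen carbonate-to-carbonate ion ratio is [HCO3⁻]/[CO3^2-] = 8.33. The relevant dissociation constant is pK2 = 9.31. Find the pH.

From K2 = [H⁺][CO3^2-]/[HCO3⁻]:  pH = pK2 − log₁₀([HCO3⁻]/[CO3^2-])
log₁₀(8.33) = +0.921
pH = 9.31 − (+0.921) = 8.39

pH = 8.39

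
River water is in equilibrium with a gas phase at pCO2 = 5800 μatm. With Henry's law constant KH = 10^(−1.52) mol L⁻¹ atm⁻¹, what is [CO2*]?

[CO2*] = 175 μmol/L

KH = 10^(−1.52) = 3.020×10^-2 mol L⁻¹ atm⁻¹
[CO2*] = KH · pCO2 = 3.020×10^-2 × 5800×10^-6 atm = 1.75×10^-4 mol/L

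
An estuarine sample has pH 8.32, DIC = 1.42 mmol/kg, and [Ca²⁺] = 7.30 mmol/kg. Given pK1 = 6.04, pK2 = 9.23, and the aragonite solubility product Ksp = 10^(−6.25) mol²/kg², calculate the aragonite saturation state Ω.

α₂ = 1 / (1 + [H⁺]/K2 + [H⁺]²/(K1K2)) = 1 / (1 + 10^+0.91 + 10^-1.37)
   = 1 / (1 + 8.1283 + 0.042658) = 1/9.1710 = 0.1090
[CO3²⁻] = α₂ × DIC = 0.1090 × 1.42 = 0.1548 mmol/kg
Ksp = 10^(−6.25) = 5.623×10^-7
Ω = [Ca²⁺][CO3²⁻]/Ksp = (7.30×10^-3)(1.548×10^-4) / 5.623×10^-7 = 2.01

Ω = 2.01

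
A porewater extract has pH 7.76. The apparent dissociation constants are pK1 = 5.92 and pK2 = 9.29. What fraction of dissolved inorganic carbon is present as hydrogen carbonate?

α₁ = 1 / (1 + [H⁺]/K1 + K2/[H⁺]) = 1 / (1 + 10^-1.84 + 10^-1.53)
   = 1 / (1 + 0.014454 + 0.029512) = 1/1.0440 = 0.9579

α₁ = 0.958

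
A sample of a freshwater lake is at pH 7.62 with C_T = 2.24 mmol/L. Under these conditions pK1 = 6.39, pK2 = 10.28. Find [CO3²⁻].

α₂ = 1 / (1 + [H⁺]/K2 + [H⁺]²/(K1K2)) = 1 / (1 + 10^+2.66 + 10^+1.43)
   = 1 / (1 + 457.09 + 26.915) = 1/485.00 = 0.002062
[CO3²⁻] = α₂ × DIC = 0.002062 × 2.24 = 0.00462 mmol/L = 4.62 μmol/L

[CO3²⁻] = 4.62 μmol/L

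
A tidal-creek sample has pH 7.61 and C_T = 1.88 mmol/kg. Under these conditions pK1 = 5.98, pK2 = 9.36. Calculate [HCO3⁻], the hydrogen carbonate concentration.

[HCO3⁻] = 1.81 mmol/kg

α₁ = 1 / (1 + [H⁺]/K1 + K2/[H⁺]) = 1 / (1 + 10^-1.63 + 10^-1.75)
   = 1 / (1 + 0.023442 + 0.017783) = 1/1.0412 = 0.9604
[HCO3⁻] = α₁ × DIC = 0.9604 × 1.88 = 1.81 mmol/kg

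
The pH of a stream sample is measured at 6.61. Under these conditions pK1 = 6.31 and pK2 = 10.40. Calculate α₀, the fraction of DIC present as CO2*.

α₀ = 0.334

α₀ = 1 / (1 + K1/[H⁺] + K1K2/[H⁺]²) = 1 / (1 + 10^+0.30 + 10^-3.49)
   = 1 / (1 + 1.9953 + 0.00032359) = 1/2.9956 = 0.3338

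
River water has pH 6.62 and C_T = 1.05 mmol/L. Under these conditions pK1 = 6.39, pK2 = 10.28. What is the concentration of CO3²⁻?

[CO3²⁻] = 0.145 μmol/L

α₂ = 1 / (1 + [H⁺]/K2 + [H⁺]²/(K1K2)) = 1 / (1 + 10^+3.66 + 10^+3.43)
   = 1 / (1 + 4570.9 + 2691.5) = 1/7263.4 = 0.0001377
[CO3²⁻] = α₂ × DIC = 0.0001377 × 1.05 = 0.000145 mmol/L = 0.145 μmol/L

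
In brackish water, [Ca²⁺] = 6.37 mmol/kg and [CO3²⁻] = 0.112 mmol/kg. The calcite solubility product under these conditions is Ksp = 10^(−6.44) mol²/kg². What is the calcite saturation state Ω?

Ksp = 10^(−6.44) = 3.631×10^-7
Ω = [Ca²⁺][CO3²⁻]/Ksp = (6.37×10^-3)(0.112×10^-3) / 3.631×10^-7 = 1.96

Ω = 1.96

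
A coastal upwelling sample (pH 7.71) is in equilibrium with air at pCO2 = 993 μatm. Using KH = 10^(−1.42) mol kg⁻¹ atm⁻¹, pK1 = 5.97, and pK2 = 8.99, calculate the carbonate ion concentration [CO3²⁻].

[CO2*] = KH · pCO2 = 10^(−1.42) × 993×10^-6 = 3.775×10^-5 mol/kg
α₀ = 1/(1 + K1/[H⁺] + K1K2/[H⁺]²) = 1/(1 + 10^+1.74 + 10^+0.46) = 0.01700
DIC = [CO2*]/α₀ = 3.775×10^-5 / 0.01700 = 2.221 mmol/kg
[CO3²⁻] = α₂·DIC; α₂ = 0.04902, so [CO3²⁻] = 0.04902 × 2.221 = 0.109 mmol/kg

[CO3²⁻] = 0.109 mmol/kg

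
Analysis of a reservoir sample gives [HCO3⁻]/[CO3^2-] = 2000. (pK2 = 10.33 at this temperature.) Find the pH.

pH = 7.03

From K2 = [H⁺][CO3^2-]/[HCO3⁻]:  pH = pK2 − log₁₀([HCO3⁻]/[CO3^2-])
log₁₀(2000) = +3.301
pH = 10.33 − (+3.301) = 7.03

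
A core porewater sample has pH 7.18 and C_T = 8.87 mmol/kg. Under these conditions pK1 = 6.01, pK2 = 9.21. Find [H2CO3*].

α₀ = 1 / (1 + K1/[H⁺] + K1K2/[H⁺]²) = 1 / (1 + 10^+1.17 + 10^-0.86)
   = 1 / (1 + 14.791 + 0.13804) = 1/15.929 = 0.06278
[CO2*] = α₀ × DIC = 0.06278 × 8.87 = 0.557 mmol/kg

[CO2*] = 0.557 mmol/kg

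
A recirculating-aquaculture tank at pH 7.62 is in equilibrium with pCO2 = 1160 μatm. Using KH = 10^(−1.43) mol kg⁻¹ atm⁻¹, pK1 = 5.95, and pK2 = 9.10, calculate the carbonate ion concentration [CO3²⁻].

[CO3²⁻] = 0.0668 mmol/kg

[CO2*] = KH · pCO2 = 10^(−1.43) × 1160×10^-6 = 4.310×10^-5 mol/kg
α₀ = 1/(1 + K1/[H⁺] + K1K2/[H⁺]²) = 1/(1 + 10^+1.67 + 10^+0.19) = 0.02027
DIC = [CO2*]/α₀ = 4.310×10^-5 / 0.02027 = 2.126 mmol/kg
[CO3²⁻] = α₂·DIC; α₂ = 0.03140, so [CO3²⁻] = 0.03140 × 2.126 = 0.0668 mmol/kg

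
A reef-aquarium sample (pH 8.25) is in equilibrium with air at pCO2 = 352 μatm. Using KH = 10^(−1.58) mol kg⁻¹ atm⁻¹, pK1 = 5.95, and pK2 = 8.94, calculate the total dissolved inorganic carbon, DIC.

[CO2*] = KH · pCO2 = 10^(−1.58) × 352×10^-6 = 9.259×10^-6 mol/kg
α₀ = 1/(1 + K1/[H⁺] + K1K2/[H⁺]²) = 1/(1 + 10^+2.30 + 10^+1.61) = 0.004145
DIC = [CO2*]/α₀ = 9.259×10^-6 / 0.004145 = 2.23 mmol/kg

DIC = 2.23 mmol/kg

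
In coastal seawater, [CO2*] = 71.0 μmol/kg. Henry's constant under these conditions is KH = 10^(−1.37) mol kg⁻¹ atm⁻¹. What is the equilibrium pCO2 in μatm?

KH = 10^(−1.37) = 4.266×10^-2 mol kg⁻¹ atm⁻¹
pCO2 = [CO2*]/KH = 71.0×10^-6 / 4.266×10^-2 = 1.66×10^-3 atm = 1660 μatm

pCO2 = 1660 μatm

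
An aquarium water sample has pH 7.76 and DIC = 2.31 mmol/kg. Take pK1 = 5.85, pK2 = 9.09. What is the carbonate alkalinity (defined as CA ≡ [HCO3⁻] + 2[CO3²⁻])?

CA = [HCO3⁻] + 2[CO3²⁻] = (α₁ + 2α₂)·DIC
At pH 7.76: [H⁺]/K1 = 10^-1.91 = 0.012303, K2/[H⁺] = 10^-1.33 = 0.046774
α₁ = 1/(1 + 0.012303 + 0.046774) = 1/1.0591 = 0.9442; α₂ = α₁·K2/[H⁺] = 0.04416
α₁ + 2α₂ = 1.0325
CA = 1.0325 × 2.31 = 2.39 mmol/kg

CA = 2.39 mmol/kg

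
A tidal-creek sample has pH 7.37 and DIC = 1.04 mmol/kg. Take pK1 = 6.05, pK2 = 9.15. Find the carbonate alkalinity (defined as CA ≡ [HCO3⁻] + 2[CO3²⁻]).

CA = 1.01 mmol/kg

CA = [HCO3⁻] + 2[CO3²⁻] = (α₁ + 2α₂)·DIC
At pH 7.37: [H⁺]/K1 = 10^-1.32 = 0.047863, K2/[H⁺] = 10^-1.78 = 0.016596
α₁ = 1/(1 + 0.047863 + 0.016596) = 1/1.0645 = 0.9394; α₂ = α₁·K2/[H⁺] = 0.01559
α₁ + 2α₂ = 0.9706
CA = 0.9706 × 1.04 = 1.01 mmol/kg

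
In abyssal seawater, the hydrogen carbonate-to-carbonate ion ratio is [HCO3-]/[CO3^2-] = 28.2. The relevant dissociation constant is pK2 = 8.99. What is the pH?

pH = 7.54

From K2 = [H⁺][CO3^2-]/[HCO3-]:  pH = pK2 − log₁₀([HCO3-]/[CO3^2-])
log₁₀(28.2) = +1.450
pH = 8.99 − (+1.450) = 7.54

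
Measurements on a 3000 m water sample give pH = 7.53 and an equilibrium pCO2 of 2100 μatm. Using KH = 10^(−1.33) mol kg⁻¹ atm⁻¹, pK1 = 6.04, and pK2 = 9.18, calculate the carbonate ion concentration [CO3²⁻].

[CO3²⁻] = 0.0680 mmol/kg

[CO2*] = KH · pCO2 = 10^(−1.33) × 2100×10^-6 = 9.822×10^-5 mol/kg
α₀ = 1/(1 + K1/[H⁺] + K1K2/[H⁺]²) = 1/(1 + 10^+1.49 + 10^-0.16) = 0.03068
DIC = [CO2*]/α₀ = 9.822×10^-5 / 0.03068 = 3.202 mmol/kg
[CO3²⁻] = α₂·DIC; α₂ = 0.02123, so [CO3²⁻] = 0.02123 × 3.202 = 0.0680 mmol/kg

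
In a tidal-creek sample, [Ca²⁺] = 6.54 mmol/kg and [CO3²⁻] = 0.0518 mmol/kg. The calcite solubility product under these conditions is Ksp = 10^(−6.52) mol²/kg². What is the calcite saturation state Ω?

Ksp = 10^(−6.52) = 3.020×10^-7
Ω = [Ca²⁺][CO3²⁻]/Ksp = (6.54×10^-3)(0.0518×10^-3) / 3.020×10^-7 = 1.12

Ω = 1.12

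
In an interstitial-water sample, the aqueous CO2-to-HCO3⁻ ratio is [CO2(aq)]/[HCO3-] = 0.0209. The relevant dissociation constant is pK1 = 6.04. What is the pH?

From K1 = [H⁺][HCO3-]/[CO2(aq)]:  pH = pK1 − log₁₀([CO2(aq)]/[HCO3-])
log₁₀(0.0209) = -1.680
pH = 6.04 − (-1.680) = 7.72

pH = 7.72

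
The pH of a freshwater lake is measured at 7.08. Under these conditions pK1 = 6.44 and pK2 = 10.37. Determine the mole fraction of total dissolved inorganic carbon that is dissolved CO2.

α₀ = 0.186

α₀ = 1 / (1 + K1/[H⁺] + K1K2/[H⁺]²) = 1 / (1 + 10^+0.64 + 10^-2.65)
   = 1 / (1 + 4.3652 + 0.0022387) = 1/5.3674 = 0.1863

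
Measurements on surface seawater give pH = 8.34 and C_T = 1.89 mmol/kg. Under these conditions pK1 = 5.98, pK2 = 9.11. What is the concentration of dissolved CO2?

α₀ = 1 / (1 + K1/[H⁺] + K1K2/[H⁺]²) = 1 / (1 + 10^+2.36 + 10^+1.59)
   = 1 / (1 + 229.09 + 38.905) = 1/268.99 = 0.003718
[CO2*] = α₀ × DIC = 0.003718 × 1.89 = 0.00703 mmol/kg = 7.03 μmol/kg

[CO2*] = 7.03 μmol/kg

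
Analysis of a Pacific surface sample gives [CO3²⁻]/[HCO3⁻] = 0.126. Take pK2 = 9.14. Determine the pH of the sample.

From K2 = [H⁺][CO3²⁻]/[HCO3⁻]:  pH = pK2 + log₁₀([CO3²⁻]/[HCO3⁻])
log₁₀(0.126) = -0.900
pH = 9.14 + (-0.900) = 8.24

pH = 8.24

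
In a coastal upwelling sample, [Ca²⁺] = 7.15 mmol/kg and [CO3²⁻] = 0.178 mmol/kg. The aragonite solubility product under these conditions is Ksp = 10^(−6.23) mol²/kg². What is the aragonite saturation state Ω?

Ω = 2.16

Ksp = 10^(−6.23) = 5.888×10^-7
Ω = [Ca²⁺][CO3²⁻]/Ksp = (7.15×10^-3)(0.178×10^-3) / 5.888×10^-7 = 2.16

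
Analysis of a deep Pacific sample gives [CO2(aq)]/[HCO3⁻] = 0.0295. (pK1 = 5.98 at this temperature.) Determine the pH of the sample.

pH = 7.51

From K1 = [H⁺][HCO3⁻]/[CO2(aq)]:  pH = pK1 − log₁₀([CO2(aq)]/[HCO3⁻])
log₁₀(0.0295) = -1.530
pH = 5.98 − (-1.530) = 7.51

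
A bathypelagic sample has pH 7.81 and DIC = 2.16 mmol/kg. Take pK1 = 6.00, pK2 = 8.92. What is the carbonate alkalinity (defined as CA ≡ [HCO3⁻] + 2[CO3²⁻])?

CA = 2.28 mmol/kg

CA = [HCO3⁻] + 2[CO3²⁻] = (α₁ + 2α₂)·DIC
At pH 7.81: [H⁺]/K1 = 10^-1.81 = 0.015488, K2/[H⁺] = 10^-1.11 = 0.077625
α₁ = 1/(1 + 0.015488 + 0.077625) = 1/1.0931 = 0.9148; α₂ = α₁·K2/[H⁺] = 0.07101
α₁ + 2α₂ = 1.0568
CA = 1.0568 × 2.16 = 2.28 mmol/kg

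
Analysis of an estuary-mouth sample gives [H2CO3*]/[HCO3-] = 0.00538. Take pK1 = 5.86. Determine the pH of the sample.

From K1 = [H⁺][HCO3-]/[H2CO3*]:  pH = pK1 − log₁₀([H2CO3*]/[HCO3-])
log₁₀(0.00538) = -2.269
pH = 5.86 − (-2.269) = 8.13

pH = 8.13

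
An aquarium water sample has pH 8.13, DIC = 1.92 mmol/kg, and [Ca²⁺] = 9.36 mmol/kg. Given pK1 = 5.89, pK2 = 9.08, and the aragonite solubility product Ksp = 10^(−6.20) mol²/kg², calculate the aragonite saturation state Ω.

α₂ = 1 / (1 + [H⁺]/K2 + [H⁺]²/(K1K2)) = 1 / (1 + 10^+0.95 + 10^-1.29)
   = 1 / (1 + 8.9125 + 0.051286) = 1/9.9638 = 0.1004
[CO3²⁻] = α₂ × DIC = 0.1004 × 1.92 = 0.1927 mmol/kg
Ksp = 10^(−6.20) = 6.310×10^-7
Ω = [Ca²⁺][CO3²⁻]/Ksp = (9.36×10^-3)(1.927×10^-4) / 6.310×10^-7 = 2.86

Ω = 2.86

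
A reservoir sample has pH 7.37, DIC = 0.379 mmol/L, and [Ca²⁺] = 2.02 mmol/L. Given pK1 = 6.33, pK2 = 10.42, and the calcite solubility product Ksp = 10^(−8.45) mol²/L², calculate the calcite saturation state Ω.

Ω = 0.176

α₂ = 1 / (1 + [H⁺]/K2 + [H⁺]²/(K1K2)) = 1 / (1 + 10^+3.05 + 10^+2.01)
   = 1 / (1 + 1122.0 + 102.33) = 1/1225.3 = 0.0008161
[CO3²⁻] = α₂ × DIC = 0.0008161 × 0.379 = 0.0003093 mmol/L = 0.3093 μmol/L
Ksp = 10^(−8.45) = 3.548×10^-9
Ω = [Ca²⁺][CO3²⁻]/Ksp = (2.02×10^-3)(3.093×10^-7) / 3.548×10^-9 = 0.176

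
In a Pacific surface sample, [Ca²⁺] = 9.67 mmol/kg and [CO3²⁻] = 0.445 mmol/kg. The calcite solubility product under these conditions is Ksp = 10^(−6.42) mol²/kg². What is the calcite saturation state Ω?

Ω = 11.3

Ksp = 10^(−6.42) = 3.802×10^-7
Ω = [Ca²⁺][CO3²⁻]/Ksp = (9.67×10^-3)(0.445×10^-3) / 3.802×10^-7 = 11.3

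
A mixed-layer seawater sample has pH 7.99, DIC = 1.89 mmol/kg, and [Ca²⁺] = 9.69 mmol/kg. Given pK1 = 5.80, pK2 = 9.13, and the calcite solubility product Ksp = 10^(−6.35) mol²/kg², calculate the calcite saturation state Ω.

α₂ = 1 / (1 + [H⁺]/K2 + [H⁺]²/(K1K2)) = 1 / (1 + 10^+1.14 + 10^-1.05)
   = 1 / (1 + 13.804 + 0.089125) = 1/14.893 = 0.06715
[CO3²⁻] = α₂ × DIC = 0.06715 × 1.89 = 0.1269 mmol/kg
Ksp = 10^(−6.35) = 4.467×10^-7
Ω = [Ca²⁺][CO3²⁻]/Ksp = (9.69×10^-3)(1.269×10^-4) / 4.467×10^-7 = 2.75

Ω = 2.75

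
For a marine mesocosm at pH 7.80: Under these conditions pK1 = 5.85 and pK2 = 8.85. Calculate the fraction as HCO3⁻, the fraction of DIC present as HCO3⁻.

α₁ = 1 / (1 + [H⁺]/K1 + K2/[H⁺]) = 1 / (1 + 10^-1.95 + 10^-1.05)
   = 1 / (1 + 0.011220 + 0.089125) = 1/1.1003 = 0.9088

α₁ = 0.909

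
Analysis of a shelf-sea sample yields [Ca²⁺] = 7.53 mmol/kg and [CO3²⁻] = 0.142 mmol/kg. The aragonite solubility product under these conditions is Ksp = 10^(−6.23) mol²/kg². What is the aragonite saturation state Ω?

Ω = 1.82

Ksp = 10^(−6.23) = 5.888×10^-7
Ω = [Ca²⁺][CO3²⁻]/Ksp = (7.53×10^-3)(0.142×10^-3) / 5.888×10^-7 = 1.82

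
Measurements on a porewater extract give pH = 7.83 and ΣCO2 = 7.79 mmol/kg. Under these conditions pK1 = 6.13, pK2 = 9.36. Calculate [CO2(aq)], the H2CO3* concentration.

α₀ = 1 / (1 + K1/[H⁺] + K1K2/[H⁺]²) = 1 / (1 + 10^+1.70 + 10^+0.17)
   = 1 / (1 + 50.119 + 1.4791) = 1/52.598 = 0.01901
[CO2*] = α₀ × DIC = 0.01901 × 7.79 = 0.148 mmol/kg

[CO2*] = 0.148 mmol/kg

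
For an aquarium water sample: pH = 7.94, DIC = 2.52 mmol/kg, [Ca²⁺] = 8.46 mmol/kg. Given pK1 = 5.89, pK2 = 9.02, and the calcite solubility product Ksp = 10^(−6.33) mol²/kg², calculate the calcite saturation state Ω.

α₂ = 1 / (1 + [H⁺]/K2 + [H⁺]²/(K1K2)) = 1 / (1 + 10^+1.08 + 10^-0.97)
   = 1 / (1 + 12.023 + 0.10715) = 1/13.130 = 0.07616
[CO3²⁻] = α₂ × DIC = 0.07616 × 2.52 = 0.1919 mmol/kg
Ksp = 10^(−6.33) = 4.677×10^-7
Ω = [Ca²⁺][CO3²⁻]/Ksp = (8.46×10^-3)(1.919×10^-4) / 4.677×10^-7 = 3.47

Ω = 3.47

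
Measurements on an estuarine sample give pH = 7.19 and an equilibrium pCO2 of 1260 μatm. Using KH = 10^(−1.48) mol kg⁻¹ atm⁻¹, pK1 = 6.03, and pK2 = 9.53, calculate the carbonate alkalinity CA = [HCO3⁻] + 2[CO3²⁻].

CA = 0.609 mmol/kg

[CO2*] = KH · pCO2 = 10^(−1.48) × 1260×10^-6 = 4.172×10^-5 mol/kg
α₀ = 1/(1 + K1/[H⁺] + K1K2/[H⁺]²) = 1/(1 + 10^+1.16 + 10^-1.18) = 0.06443
DIC = [CO2*]/α₀ = 4.172×10^-5 / 0.06443 = 0.6476 mmol/kg
CA = (α₁ + 2α₂)·DIC = (0.9313 + 2×0.004257) × 0.6476 = 0.609 mmol/kg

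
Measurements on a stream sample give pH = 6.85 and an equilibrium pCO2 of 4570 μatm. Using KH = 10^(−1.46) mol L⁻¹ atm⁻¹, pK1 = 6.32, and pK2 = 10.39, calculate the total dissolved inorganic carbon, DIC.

[CO2*] = KH · pCO2 = 10^(−1.46) × 4570×10^-6 = 1.585×10^-4 mol/L
α₀ = 1/(1 + K1/[H⁺] + K1K2/[H⁺]²) = 1/(1 + 10^+0.53 + 10^-3.01) = 0.2278
DIC = [CO2*]/α₀ = 1.585×10^-4 / 0.2278 = 0.696 mmol/L

DIC = 0.696 mmol/L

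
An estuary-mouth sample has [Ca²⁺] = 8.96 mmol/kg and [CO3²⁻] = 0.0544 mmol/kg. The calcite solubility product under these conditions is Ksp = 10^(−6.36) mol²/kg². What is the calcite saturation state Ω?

Ksp = 10^(−6.36) = 4.365×10^-7
Ω = [Ca²⁺][CO3²⁻]/Ksp = (8.96×10^-3)(0.0544×10^-3) / 4.365×10^-7 = 1.12

Ω = 1.12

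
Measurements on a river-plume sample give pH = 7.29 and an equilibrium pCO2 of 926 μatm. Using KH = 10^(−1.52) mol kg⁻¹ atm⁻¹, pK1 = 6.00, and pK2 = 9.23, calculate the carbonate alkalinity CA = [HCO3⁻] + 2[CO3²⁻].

CA = 0.558 mmol/kg

[CO2*] = KH · pCO2 = 10^(−1.52) × 926×10^-6 = 2.796×10^-5 mol/kg
α₀ = 1/(1 + K1/[H⁺] + K1K2/[H⁺]²) = 1/(1 + 10^+1.29 + 10^-0.65) = 0.04826
DIC = [CO2*]/α₀ = 2.796×10^-5 / 0.04826 = 0.5795 mmol/kg
CA = (α₁ + 2α₂)·DIC = (0.9409 + 2×0.01080) × 0.5795 = 0.558 mmol/kg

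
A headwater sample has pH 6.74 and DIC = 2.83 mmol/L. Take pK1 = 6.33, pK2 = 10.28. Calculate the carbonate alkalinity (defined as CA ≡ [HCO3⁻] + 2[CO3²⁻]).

CA = 2.04 mmol/L

CA = [HCO3⁻] + 2[CO3²⁻] = (α₁ + 2α₂)·DIC
At pH 6.74: [H⁺]/K1 = 10^-0.41 = 0.38905, K2/[H⁺] = 10^-3.54 = 0.00028840
α₁ = 1/(1 + 0.38905 + 0.00028840) = 1/1.3893 = 0.7198; α₂ = α₁·K2/[H⁺] = 0.0002076
α₁ + 2α₂ = 0.7202
CA = 0.7202 × 2.83 = 2.04 mmol/L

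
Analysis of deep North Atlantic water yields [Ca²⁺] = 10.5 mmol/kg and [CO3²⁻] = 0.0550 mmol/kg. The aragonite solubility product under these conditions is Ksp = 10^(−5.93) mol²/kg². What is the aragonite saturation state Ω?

Ω = 0.492

Ksp = 10^(−5.93) = 1.175×10^-6
Ω = [Ca²⁺][CO3²⁻]/Ksp = (10.5×10^-3)(0.0550×10^-3) / 1.175×10^-6 = 0.492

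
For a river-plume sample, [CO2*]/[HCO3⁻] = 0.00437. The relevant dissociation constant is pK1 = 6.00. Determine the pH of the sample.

pH = 8.36

From K1 = [H⁺][HCO3⁻]/[CO2*]:  pH = pK1 − log₁₀([CO2*]/[HCO3⁻])
log₁₀(0.00437) = -2.360
pH = 6.00 − (-2.360) = 8.36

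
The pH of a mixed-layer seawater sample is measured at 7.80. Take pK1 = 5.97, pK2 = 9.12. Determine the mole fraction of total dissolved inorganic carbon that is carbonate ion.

α₂ = 0.0450

α₂ = 1 / (1 + [H⁺]/K2 + [H⁺]²/(K1K2)) = 1 / (1 + 10^+1.32 + 10^-0.51)
   = 1 / (1 + 20.893 + 0.30903) = 1/22.202 = 0.04504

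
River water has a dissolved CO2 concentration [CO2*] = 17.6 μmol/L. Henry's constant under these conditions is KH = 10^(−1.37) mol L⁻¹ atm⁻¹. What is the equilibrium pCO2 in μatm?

KH = 10^(−1.37) = 4.266×10^-2 mol L⁻¹ atm⁻¹
pCO2 = [CO2*]/KH = 17.6×10^-6 / 4.266×10^-2 = 4.13×10^-4 atm = 413 μatm

pCO2 = 413 μatm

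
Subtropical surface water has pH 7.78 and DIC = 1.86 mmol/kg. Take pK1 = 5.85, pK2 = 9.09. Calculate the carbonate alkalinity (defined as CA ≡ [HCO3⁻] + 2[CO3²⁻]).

CA = [HCO3⁻] + 2[CO3²⁻] = (α₁ + 2α₂)·DIC
At pH 7.78: [H⁺]/K1 = 10^-1.93 = 0.011749, K2/[H⁺] = 10^-1.31 = 0.048978
α₁ = 1/(1 + 0.011749 + 0.048978) = 1/1.0607 = 0.9427; α₂ = α₁·K2/[H⁺] = 0.04617
α₁ + 2α₂ = 1.0351
CA = 1.0351 × 1.86 = 1.93 mmol/kg

CA = 1.93 mmol/kg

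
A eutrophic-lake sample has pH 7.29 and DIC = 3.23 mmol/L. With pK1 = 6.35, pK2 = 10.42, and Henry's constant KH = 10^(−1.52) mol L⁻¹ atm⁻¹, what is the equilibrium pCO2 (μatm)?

pCO2 = 1.10×10^4 μatm

α₀ = 1 / (1 + K1/[H⁺] + K1K2/[H⁺]²) = 1 / (1 + 10^+0.94 + 10^-2.19)
   = 1 / (1 + 8.7096 + 0.0064565) = 1/9.7161 = 0.1029
[CO2*] = α₀ × DIC = 0.1029 × 3.23 = 0.3324 mmol/L
pCO2 = [CO2*]/KH = 3.324×10^-4 / 3.020×10^-2 = 1.10×10^4 μatm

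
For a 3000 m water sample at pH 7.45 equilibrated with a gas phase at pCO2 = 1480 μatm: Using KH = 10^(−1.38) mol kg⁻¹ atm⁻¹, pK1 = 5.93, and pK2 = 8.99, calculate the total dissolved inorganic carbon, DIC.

DIC = 2.16 mmol/kg

[CO2*] = KH · pCO2 = 10^(−1.38) × 1480×10^-6 = 6.170×10^-5 mol/kg
α₀ = 1/(1 + K1/[H⁺] + K1K2/[H⁺]²) = 1/(1 + 10^+1.52 + 10^-0.02) = 0.02852
DIC = [CO2*]/α₀ = 6.170×10^-5 / 0.02852 = 2.16 mmol/kg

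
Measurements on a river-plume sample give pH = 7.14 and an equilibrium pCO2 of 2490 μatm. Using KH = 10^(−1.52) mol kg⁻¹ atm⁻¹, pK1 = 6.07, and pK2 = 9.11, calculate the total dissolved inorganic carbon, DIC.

[CO2*] = KH · pCO2 = 10^(−1.52) × 2490×10^-6 = 7.520×10^-5 mol/kg
α₀ = 1/(1 + K1/[H⁺] + K1K2/[H⁺]²) = 1/(1 + 10^+1.07 + 10^-0.90) = 0.07767
DIC = [CO2*]/α₀ = 7.520×10^-5 / 0.07767 = 0.968 mmol/kg

DIC = 0.968 mmol/kg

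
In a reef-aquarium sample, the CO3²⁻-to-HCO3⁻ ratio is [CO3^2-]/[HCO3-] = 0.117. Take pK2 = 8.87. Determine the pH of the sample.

From K2 = [H⁺][CO3^2-]/[HCO3-]:  pH = pK2 + log₁₀([CO3^2-]/[HCO3-])
log₁₀(0.117) = -0.932
pH = 8.87 + (-0.932) = 7.94

pH = 7.94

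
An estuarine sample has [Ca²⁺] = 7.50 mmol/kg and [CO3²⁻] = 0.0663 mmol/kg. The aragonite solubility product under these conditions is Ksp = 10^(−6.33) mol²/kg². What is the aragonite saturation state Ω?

Ω = 1.06

Ksp = 10^(−6.33) = 4.677×10^-7
Ω = [Ca²⁺][CO3²⁻]/Ksp = (7.50×10^-3)(0.0663×10^-3) / 4.677×10^-7 = 1.06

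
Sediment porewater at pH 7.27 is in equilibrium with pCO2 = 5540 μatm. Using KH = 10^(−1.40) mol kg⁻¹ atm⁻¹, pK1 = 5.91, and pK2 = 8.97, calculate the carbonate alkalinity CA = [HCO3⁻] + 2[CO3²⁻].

[CO2*] = KH · pCO2 = 10^(−1.40) × 5540×10^-6 = 2.206×10^-4 mol/kg
α₀ = 1/(1 + K1/[H⁺] + K1K2/[H⁺]²) = 1/(1 + 10^+1.36 + 10^-0.34) = 0.04104
DIC = [CO2*]/α₀ = 2.206×10^-4 / 0.04104 = 5.374 mmol/kg
CA = (α₁ + 2α₂)·DIC = (0.9402 + 2×0.01876) × 5.374 = 5.25 mmol/kg

CA = 5.25 mmol/kg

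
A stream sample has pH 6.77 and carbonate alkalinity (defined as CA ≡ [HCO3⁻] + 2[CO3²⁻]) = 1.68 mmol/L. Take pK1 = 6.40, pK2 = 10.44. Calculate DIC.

DIC = 2.40 mmol/L

CA = [HCO3⁻] + 2[CO3²⁻] = (α₁ + 2α₂)·DIC
At pH 6.77: [H⁺]/K1 = 10^-0.37 = 0.42658, K2/[H⁺] = 10^-3.67 = 0.00021380
α₁ = 1/(1 + 0.42658 + 0.00021380) = 1/1.4268 = 0.7009; α₂ = α₁·K2/[H⁺] = 0.0001498
α₁ + 2α₂ = 0.7012
DIC = CA / (α₁ + 2α₂) = 1.68 / 0.7012 = 2.40 mmol/L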